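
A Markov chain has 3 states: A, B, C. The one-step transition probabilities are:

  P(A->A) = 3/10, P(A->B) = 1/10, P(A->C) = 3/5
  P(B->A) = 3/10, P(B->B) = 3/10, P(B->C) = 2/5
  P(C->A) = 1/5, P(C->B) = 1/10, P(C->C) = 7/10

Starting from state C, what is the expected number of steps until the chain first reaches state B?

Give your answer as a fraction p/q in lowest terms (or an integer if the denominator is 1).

Answer: 10

Derivation:
Let h_i = expected steps to first reach B from state i.
Boundary: h_B = 0.
First-step equations for the other states:
  h_A = 1 + 3/10*h_A + 1/10*h_B + 3/5*h_C
  h_C = 1 + 1/5*h_A + 1/10*h_B + 7/10*h_C

Substituting h_B = 0 and rearranging gives the linear system (I - Q) h = 1:
  [7/10, -3/5] . (h_A, h_C) = 1
  [-1/5, 3/10] . (h_A, h_C) = 1

Solving yields:
  h_A = 10
  h_C = 10

Starting state is C, so the expected hitting time is h_C = 10.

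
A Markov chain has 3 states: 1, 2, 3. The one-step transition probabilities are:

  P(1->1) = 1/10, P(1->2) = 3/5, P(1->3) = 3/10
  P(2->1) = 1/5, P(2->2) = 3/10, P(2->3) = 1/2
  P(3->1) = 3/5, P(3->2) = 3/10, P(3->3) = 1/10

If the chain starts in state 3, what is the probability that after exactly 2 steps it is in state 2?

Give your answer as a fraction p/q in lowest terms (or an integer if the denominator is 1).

Computing P^2 by repeated multiplication:
P^1 =
  1: [1/10, 3/5, 3/10]
  2: [1/5, 3/10, 1/2]
  3: [3/5, 3/10, 1/10]
P^2 =
  1: [31/100, 33/100, 9/25]
  2: [19/50, 9/25, 13/50]
  3: [9/50, 12/25, 17/50]

(P^2)[3 -> 2] = 12/25

Answer: 12/25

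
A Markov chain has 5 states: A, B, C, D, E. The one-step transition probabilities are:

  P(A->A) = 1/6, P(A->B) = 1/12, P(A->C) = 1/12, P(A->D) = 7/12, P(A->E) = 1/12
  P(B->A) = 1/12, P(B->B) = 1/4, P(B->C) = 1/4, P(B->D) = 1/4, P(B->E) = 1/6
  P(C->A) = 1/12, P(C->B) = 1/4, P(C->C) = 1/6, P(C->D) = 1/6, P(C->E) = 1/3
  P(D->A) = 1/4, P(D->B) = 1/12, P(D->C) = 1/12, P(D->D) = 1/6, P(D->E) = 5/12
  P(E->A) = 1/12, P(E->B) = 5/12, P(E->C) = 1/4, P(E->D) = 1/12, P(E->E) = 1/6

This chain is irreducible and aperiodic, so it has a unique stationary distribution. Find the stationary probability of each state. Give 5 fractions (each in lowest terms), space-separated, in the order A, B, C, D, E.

Answer: 281/2145 331/1430 379/2145 43/195 1031/4290

Derivation:
The stationary distribution satisfies pi = pi * P, i.e.:
  pi_A = 1/6*pi_A + 1/12*pi_B + 1/12*pi_C + 1/4*pi_D + 1/12*pi_E
  pi_B = 1/12*pi_A + 1/4*pi_B + 1/4*pi_C + 1/12*pi_D + 5/12*pi_E
  pi_C = 1/12*pi_A + 1/4*pi_B + 1/6*pi_C + 1/12*pi_D + 1/4*pi_E
  pi_D = 7/12*pi_A + 1/4*pi_B + 1/6*pi_C + 1/6*pi_D + 1/12*pi_E
  pi_E = 1/12*pi_A + 1/6*pi_B + 1/3*pi_C + 5/12*pi_D + 1/6*pi_E
with normalization: pi_A + pi_B + pi_C + pi_D + pi_E = 1.

Using the first 4 balance equations plus normalization, the linear system A*pi = b is:
  [-5/6, 1/12, 1/12, 1/4, 1/12] . pi = 0
  [1/12, -3/4, 1/4, 1/12, 5/12] . pi = 0
  [1/12, 1/4, -5/6, 1/12, 1/4] . pi = 0
  [7/12, 1/4, 1/6, -5/6, 1/12] . pi = 0
  [1, 1, 1, 1, 1] . pi = 1

Solving yields:
  pi_A = 281/2145
  pi_B = 331/1430
  pi_C = 379/2145
  pi_D = 43/195
  pi_E = 1031/4290

Verification (pi * P):
  281/2145*1/6 + 331/1430*1/12 + 379/2145*1/12 + 43/195*1/4 + 1031/4290*1/12 = 281/2145 = pi_A  (ok)
  281/2145*1/12 + 331/1430*1/4 + 379/2145*1/4 + 43/195*1/12 + 1031/4290*5/12 = 331/1430 = pi_B  (ok)
  281/2145*1/12 + 331/1430*1/4 + 379/2145*1/6 + 43/195*1/12 + 1031/4290*1/4 = 379/2145 = pi_C  (ok)
  281/2145*7/12 + 331/1430*1/4 + 379/2145*1/6 + 43/195*1/6 + 1031/4290*1/12 = 43/195 = pi_D  (ok)
  281/2145*1/12 + 331/1430*1/6 + 379/2145*1/3 + 43/195*5/12 + 1031/4290*1/6 = 1031/4290 = pi_E  (ok)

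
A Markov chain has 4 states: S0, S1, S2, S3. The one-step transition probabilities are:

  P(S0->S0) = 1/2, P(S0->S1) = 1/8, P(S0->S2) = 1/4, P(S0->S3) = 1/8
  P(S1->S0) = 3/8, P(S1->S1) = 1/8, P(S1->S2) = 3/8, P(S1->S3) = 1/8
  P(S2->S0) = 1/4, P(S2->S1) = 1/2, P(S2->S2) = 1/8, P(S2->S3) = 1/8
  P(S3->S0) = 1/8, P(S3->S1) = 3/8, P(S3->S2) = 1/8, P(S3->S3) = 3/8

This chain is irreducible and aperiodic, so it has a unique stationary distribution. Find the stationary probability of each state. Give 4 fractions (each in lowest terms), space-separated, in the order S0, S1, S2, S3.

Answer: 8/23 35/138 16/69 1/6

Derivation:
The stationary distribution satisfies pi = pi * P, i.e.:
  pi_S0 = 1/2*pi_S0 + 3/8*pi_S1 + 1/4*pi_S2 + 1/8*pi_S3
  pi_S1 = 1/8*pi_S0 + 1/8*pi_S1 + 1/2*pi_S2 + 3/8*pi_S3
  pi_S2 = 1/4*pi_S0 + 3/8*pi_S1 + 1/8*pi_S2 + 1/8*pi_S3
  pi_S3 = 1/8*pi_S0 + 1/8*pi_S1 + 1/8*pi_S2 + 3/8*pi_S3
with normalization: pi_S0 + pi_S1 + pi_S2 + pi_S3 = 1.

Using the first 3 balance equations plus normalization, the linear system A*pi = b is:
  [-1/2, 3/8, 1/4, 1/8] . pi = 0
  [1/8, -7/8, 1/2, 3/8] . pi = 0
  [1/4, 3/8, -7/8, 1/8] . pi = 0
  [1, 1, 1, 1] . pi = 1

Solving yields:
  pi_S0 = 8/23
  pi_S1 = 35/138
  pi_S2 = 16/69
  pi_S3 = 1/6

Verification (pi * P):
  8/23*1/2 + 35/138*3/8 + 16/69*1/4 + 1/6*1/8 = 8/23 = pi_S0  (ok)
  8/23*1/8 + 35/138*1/8 + 16/69*1/2 + 1/6*3/8 = 35/138 = pi_S1  (ok)
  8/23*1/4 + 35/138*3/8 + 16/69*1/8 + 1/6*1/8 = 16/69 = pi_S2  (ok)
  8/23*1/8 + 35/138*1/8 + 16/69*1/8 + 1/6*3/8 = 1/6 = pi_S3  (ok)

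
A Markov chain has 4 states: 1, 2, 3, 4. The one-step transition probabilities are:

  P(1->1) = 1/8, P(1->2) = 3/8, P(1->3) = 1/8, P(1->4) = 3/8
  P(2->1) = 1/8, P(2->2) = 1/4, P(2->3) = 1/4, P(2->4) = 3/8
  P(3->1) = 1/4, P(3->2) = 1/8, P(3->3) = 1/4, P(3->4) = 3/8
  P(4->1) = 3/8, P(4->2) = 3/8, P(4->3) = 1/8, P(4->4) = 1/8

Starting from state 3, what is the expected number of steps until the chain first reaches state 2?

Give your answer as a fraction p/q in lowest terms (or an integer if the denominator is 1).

Let h_i = expected steps to first reach 2 from state i.
Boundary: h_2 = 0.
First-step equations for the other states:
  h_1 = 1 + 1/8*h_1 + 3/8*h_2 + 1/8*h_3 + 3/8*h_4
  h_3 = 1 + 1/4*h_1 + 1/8*h_2 + 1/4*h_3 + 3/8*h_4
  h_4 = 1 + 3/8*h_1 + 3/8*h_2 + 1/8*h_3 + 1/8*h_4

Substituting h_2 = 0 and rearranging gives the linear system (I - Q) h = 1:
  [7/8, -1/8, -3/8] . (h_1, h_3, h_4) = 1
  [-1/4, 3/4, -3/8] . (h_1, h_3, h_4) = 1
  [-3/8, -1/8, 7/8] . (h_1, h_3, h_4) = 1

Solving yields:
  h_1 = 56/19
  h_3 = 72/19
  h_4 = 56/19

Starting state is 3, so the expected hitting time is h_3 = 72/19.

Answer: 72/19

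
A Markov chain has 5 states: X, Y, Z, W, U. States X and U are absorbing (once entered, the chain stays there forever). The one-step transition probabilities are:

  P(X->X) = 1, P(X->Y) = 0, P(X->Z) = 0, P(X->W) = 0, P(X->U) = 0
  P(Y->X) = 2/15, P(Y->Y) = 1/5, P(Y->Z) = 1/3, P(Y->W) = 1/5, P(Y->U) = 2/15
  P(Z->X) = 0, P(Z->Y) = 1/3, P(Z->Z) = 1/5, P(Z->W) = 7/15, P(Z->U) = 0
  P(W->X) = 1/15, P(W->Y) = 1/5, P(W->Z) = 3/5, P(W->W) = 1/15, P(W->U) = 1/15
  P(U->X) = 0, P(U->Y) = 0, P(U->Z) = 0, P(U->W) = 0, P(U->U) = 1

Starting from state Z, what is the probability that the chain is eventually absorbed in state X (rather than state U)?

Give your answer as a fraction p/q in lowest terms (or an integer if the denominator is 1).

Let a_i = P(absorbed in X | start in state i).
Boundary conditions: a_X = 1, a_U = 0.
For each transient state i, a_i = sum_j P(i->j) * a_j:
  a_Y = 2/15*a_X + 1/5*a_Y + 1/3*a_Z + 1/5*a_W + 2/15*a_U
  a_Z = 0*a_X + 1/3*a_Y + 1/5*a_Z + 7/15*a_W + 0*a_U
  a_W = 1/15*a_X + 1/5*a_Y + 3/5*a_Z + 1/15*a_W + 1/15*a_U

Substituting a_X = 1 and a_U = 0, rearrange to (I - Q) a = r where r[i] = P(i -> X):
  [4/5, -1/3, -1/5] . (a_Y, a_Z, a_W) = 2/15
  [-1/3, 4/5, -7/15] . (a_Y, a_Z, a_W) = 0
  [-1/5, -3/5, 14/15] . (a_Y, a_Z, a_W) = 1/15

Solving yields:
  a_Y = 1/2
  a_Z = 1/2
  a_W = 1/2

Starting state is Z, so the absorption probability is a_Z = 1/2.

Answer: 1/2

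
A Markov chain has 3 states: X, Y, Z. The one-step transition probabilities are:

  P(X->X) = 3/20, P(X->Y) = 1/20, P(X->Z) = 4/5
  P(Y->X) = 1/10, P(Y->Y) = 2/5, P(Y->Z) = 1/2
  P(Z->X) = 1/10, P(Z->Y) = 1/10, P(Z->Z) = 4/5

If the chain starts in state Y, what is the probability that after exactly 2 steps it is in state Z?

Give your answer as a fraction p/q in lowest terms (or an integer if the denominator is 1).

Computing P^2 by repeated multiplication:
P^1 =
  X: [3/20, 1/20, 4/5]
  Y: [1/10, 2/5, 1/2]
  Z: [1/10, 1/10, 4/5]
P^2 =
  X: [43/400, 43/400, 157/200]
  Y: [21/200, 43/200, 17/25]
  Z: [21/200, 1/8, 77/100]

(P^2)[Y -> Z] = 17/25

Answer: 17/25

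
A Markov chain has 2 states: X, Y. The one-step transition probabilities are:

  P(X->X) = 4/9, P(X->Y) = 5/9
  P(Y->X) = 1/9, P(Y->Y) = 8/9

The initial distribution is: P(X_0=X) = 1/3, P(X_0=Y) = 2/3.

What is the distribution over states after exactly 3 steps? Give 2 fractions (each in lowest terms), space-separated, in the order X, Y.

Answer: 14/81 67/81

Derivation:
Propagating the distribution step by step (d_{t+1} = d_t * P):
d_0 = (X=1/3, Y=2/3)
  d_1[X] = 1/3*4/9 + 2/3*1/9 = 2/9
  d_1[Y] = 1/3*5/9 + 2/3*8/9 = 7/9
d_1 = (X=2/9, Y=7/9)
  d_2[X] = 2/9*4/9 + 7/9*1/9 = 5/27
  d_2[Y] = 2/9*5/9 + 7/9*8/9 = 22/27
d_2 = (X=5/27, Y=22/27)
  d_3[X] = 5/27*4/9 + 22/27*1/9 = 14/81
  d_3[Y] = 5/27*5/9 + 22/27*8/9 = 67/81
d_3 = (X=14/81, Y=67/81)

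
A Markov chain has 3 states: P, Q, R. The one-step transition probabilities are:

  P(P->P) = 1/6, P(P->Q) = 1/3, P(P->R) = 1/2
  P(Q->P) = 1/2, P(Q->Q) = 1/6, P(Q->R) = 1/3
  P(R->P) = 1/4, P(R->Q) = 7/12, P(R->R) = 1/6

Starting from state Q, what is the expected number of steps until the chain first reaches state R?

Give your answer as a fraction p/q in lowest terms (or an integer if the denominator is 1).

Let h_i = expected steps to first reach R from state i.
Boundary: h_R = 0.
First-step equations for the other states:
  h_P = 1 + 1/6*h_P + 1/3*h_Q + 1/2*h_R
  h_Q = 1 + 1/2*h_P + 1/6*h_Q + 1/3*h_R

Substituting h_R = 0 and rearranging gives the linear system (I - Q) h = 1:
  [5/6, -1/3] . (h_P, h_Q) = 1
  [-1/2, 5/6] . (h_P, h_Q) = 1

Solving yields:
  h_P = 42/19
  h_Q = 48/19

Starting state is Q, so the expected hitting time is h_Q = 48/19.

Answer: 48/19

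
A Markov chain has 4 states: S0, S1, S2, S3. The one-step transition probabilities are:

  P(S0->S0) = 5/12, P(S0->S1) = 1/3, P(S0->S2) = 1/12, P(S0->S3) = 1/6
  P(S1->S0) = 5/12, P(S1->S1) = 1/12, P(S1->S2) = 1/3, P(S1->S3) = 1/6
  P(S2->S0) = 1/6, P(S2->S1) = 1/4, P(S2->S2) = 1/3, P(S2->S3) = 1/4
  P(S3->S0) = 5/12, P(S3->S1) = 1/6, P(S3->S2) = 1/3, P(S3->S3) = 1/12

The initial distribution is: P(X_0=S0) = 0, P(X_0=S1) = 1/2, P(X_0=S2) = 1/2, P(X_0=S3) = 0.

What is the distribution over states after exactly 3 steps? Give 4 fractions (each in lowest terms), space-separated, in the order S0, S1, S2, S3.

Answer: 45/128 259/1152 1/4 25/144

Derivation:
Propagating the distribution step by step (d_{t+1} = d_t * P):
d_0 = (S0=0, S1=1/2, S2=1/2, S3=0)
  d_1[S0] = 0*5/12 + 1/2*5/12 + 1/2*1/6 + 0*5/12 = 7/24
  d_1[S1] = 0*1/3 + 1/2*1/12 + 1/2*1/4 + 0*1/6 = 1/6
  d_1[S2] = 0*1/12 + 1/2*1/3 + 1/2*1/3 + 0*1/3 = 1/3
  d_1[S3] = 0*1/6 + 1/2*1/6 + 1/2*1/4 + 0*1/12 = 5/24
d_1 = (S0=7/24, S1=1/6, S2=1/3, S3=5/24)
  d_2[S0] = 7/24*5/12 + 1/6*5/12 + 1/3*1/6 + 5/24*5/12 = 1/3
  d_2[S1] = 7/24*1/3 + 1/6*1/12 + 1/3*1/4 + 5/24*1/6 = 11/48
  d_2[S2] = 7/24*1/12 + 1/6*1/3 + 1/3*1/3 + 5/24*1/3 = 25/96
  d_2[S3] = 7/24*1/6 + 1/6*1/6 + 1/3*1/4 + 5/24*1/12 = 17/96
d_2 = (S0=1/3, S1=11/48, S2=25/96, S3=17/96)
  d_3[S0] = 1/3*5/12 + 11/48*5/12 + 25/96*1/6 + 17/96*5/12 = 45/128
  d_3[S1] = 1/3*1/3 + 11/48*1/12 + 25/96*1/4 + 17/96*1/6 = 259/1152
  d_3[S2] = 1/3*1/12 + 11/48*1/3 + 25/96*1/3 + 17/96*1/3 = 1/4
  d_3[S3] = 1/3*1/6 + 11/48*1/6 + 25/96*1/4 + 17/96*1/12 = 25/144
d_3 = (S0=45/128, S1=259/1152, S2=1/4, S3=25/144)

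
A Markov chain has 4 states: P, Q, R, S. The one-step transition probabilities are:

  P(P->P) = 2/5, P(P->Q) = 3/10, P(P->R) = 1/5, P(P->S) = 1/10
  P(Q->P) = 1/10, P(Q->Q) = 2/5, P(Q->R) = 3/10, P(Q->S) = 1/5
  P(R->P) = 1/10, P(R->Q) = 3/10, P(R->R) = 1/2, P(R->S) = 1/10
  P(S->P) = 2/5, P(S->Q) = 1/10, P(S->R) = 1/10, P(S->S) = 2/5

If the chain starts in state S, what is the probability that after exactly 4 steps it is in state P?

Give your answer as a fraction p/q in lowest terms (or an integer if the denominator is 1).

Answer: 2389/10000

Derivation:
Computing P^4 by repeated multiplication:
P^1 =
  P: [2/5, 3/10, 1/5, 1/10]
  Q: [1/10, 2/5, 3/10, 1/5]
  R: [1/10, 3/10, 1/2, 1/10]
  S: [2/5, 1/10, 1/10, 2/5]
P^2 =
  P: [1/4, 31/100, 7/25, 4/25]
  Q: [19/100, 3/10, 31/100, 1/5]
  R: [4/25, 31/100, 37/100, 4/25]
  S: [17/50, 23/100, 1/5, 23/100]
P^3 =
  P: [223/1000, 299/1000, 299/1000, 179/1000]
  Q: [217/1000, 29/100, 303/1000, 19/100]
  R: [49/250, 299/1000, 163/500, 179/1000]
  S: [271/1000, 277/1000, 13/50, 24/125]
P^4 =
  P: [1103/5000, 2941/10000, 3017/10000, 459/2500]
  Q: [2221/10000, 291/1000, 3009/10000, 93/500]
  R: [17/80, 2941/10000, 1549/5000, 459/2500]
  S: [2389/10000, 2893/10000, 573/2000, 1853/10000]

(P^4)[S -> P] = 2389/10000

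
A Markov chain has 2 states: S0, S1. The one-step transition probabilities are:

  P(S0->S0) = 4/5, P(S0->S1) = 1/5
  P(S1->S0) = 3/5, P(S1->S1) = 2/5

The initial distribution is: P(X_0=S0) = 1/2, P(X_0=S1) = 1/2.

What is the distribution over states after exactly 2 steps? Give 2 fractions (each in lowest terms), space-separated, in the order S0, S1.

Propagating the distribution step by step (d_{t+1} = d_t * P):
d_0 = (S0=1/2, S1=1/2)
  d_1[S0] = 1/2*4/5 + 1/2*3/5 = 7/10
  d_1[S1] = 1/2*1/5 + 1/2*2/5 = 3/10
d_1 = (S0=7/10, S1=3/10)
  d_2[S0] = 7/10*4/5 + 3/10*3/5 = 37/50
  d_2[S1] = 7/10*1/5 + 3/10*2/5 = 13/50
d_2 = (S0=37/50, S1=13/50)

Answer: 37/50 13/50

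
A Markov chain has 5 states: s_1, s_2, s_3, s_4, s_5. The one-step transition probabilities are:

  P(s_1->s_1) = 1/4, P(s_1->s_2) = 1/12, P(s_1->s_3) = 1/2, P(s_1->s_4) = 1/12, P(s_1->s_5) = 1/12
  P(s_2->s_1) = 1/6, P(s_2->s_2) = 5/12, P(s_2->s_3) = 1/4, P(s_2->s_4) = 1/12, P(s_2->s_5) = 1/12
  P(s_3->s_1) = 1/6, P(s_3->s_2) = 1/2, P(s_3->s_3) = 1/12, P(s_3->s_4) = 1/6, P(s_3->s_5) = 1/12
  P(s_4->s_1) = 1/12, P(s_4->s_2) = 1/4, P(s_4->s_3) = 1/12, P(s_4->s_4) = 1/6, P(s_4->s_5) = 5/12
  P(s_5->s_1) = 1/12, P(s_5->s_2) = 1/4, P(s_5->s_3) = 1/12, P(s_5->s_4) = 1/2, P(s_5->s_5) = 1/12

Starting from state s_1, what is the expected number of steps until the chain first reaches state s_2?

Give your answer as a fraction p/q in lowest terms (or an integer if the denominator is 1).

Let h_i = expected steps to first reach s_2 from state i.
Boundary: h_s_2 = 0.
First-step equations for the other states:
  h_s_1 = 1 + 1/4*h_s_1 + 1/12*h_s_2 + 1/2*h_s_3 + 1/12*h_s_4 + 1/12*h_s_5
  h_s_3 = 1 + 1/6*h_s_1 + 1/2*h_s_2 + 1/12*h_s_3 + 1/6*h_s_4 + 1/12*h_s_5
  h_s_4 = 1 + 1/12*h_s_1 + 1/4*h_s_2 + 1/12*h_s_3 + 1/6*h_s_4 + 5/12*h_s_5
  h_s_5 = 1 + 1/12*h_s_1 + 1/4*h_s_2 + 1/12*h_s_3 + 1/2*h_s_4 + 1/12*h_s_5

Substituting h_s_2 = 0 and rearranging gives the linear system (I - Q) h = 1:
  [3/4, -1/2, -1/12, -1/12] . (h_s_1, h_s_3, h_s_4, h_s_5) = 1
  [-1/6, 11/12, -1/6, -1/12] . (h_s_1, h_s_3, h_s_4, h_s_5) = 1
  [-1/12, -1/12, 5/6, -5/12] . (h_s_1, h_s_3, h_s_4, h_s_5) = 1
  [-1/12, -1/12, -1/2, 11/12] . (h_s_1, h_s_3, h_s_4, h_s_5) = 1

Solving yields:
  h_s_1 = 372/91
  h_s_3 = 261/91
  h_s_4 = 345/91
  h_s_5 = 345/91

Starting state is s_1, so the expected hitting time is h_s_1 = 372/91.

Answer: 372/91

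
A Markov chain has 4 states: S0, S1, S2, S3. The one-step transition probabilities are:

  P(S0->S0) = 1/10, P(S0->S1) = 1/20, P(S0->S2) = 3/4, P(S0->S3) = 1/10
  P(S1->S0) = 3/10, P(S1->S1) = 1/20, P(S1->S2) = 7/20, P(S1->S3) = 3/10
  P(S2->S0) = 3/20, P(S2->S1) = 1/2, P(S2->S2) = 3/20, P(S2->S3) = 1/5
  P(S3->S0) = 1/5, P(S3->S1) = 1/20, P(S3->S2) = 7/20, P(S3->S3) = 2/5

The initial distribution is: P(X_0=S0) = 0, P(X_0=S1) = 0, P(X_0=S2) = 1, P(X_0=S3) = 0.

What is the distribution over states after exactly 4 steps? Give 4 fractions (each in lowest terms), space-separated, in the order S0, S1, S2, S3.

Propagating the distribution step by step (d_{t+1} = d_t * P):
d_0 = (S0=0, S1=0, S2=1, S3=0)
  d_1[S0] = 0*1/10 + 0*3/10 + 1*3/20 + 0*1/5 = 3/20
  d_1[S1] = 0*1/20 + 0*1/20 + 1*1/2 + 0*1/20 = 1/2
  d_1[S2] = 0*3/4 + 0*7/20 + 1*3/20 + 0*7/20 = 3/20
  d_1[S3] = 0*1/10 + 0*3/10 + 1*1/5 + 0*2/5 = 1/5
d_1 = (S0=3/20, S1=1/2, S2=3/20, S3=1/5)
  d_2[S0] = 3/20*1/10 + 1/2*3/10 + 3/20*3/20 + 1/5*1/5 = 91/400
  d_2[S1] = 3/20*1/20 + 1/2*1/20 + 3/20*1/2 + 1/5*1/20 = 47/400
  d_2[S2] = 3/20*3/4 + 1/2*7/20 + 3/20*3/20 + 1/5*7/20 = 19/50
  d_2[S3] = 3/20*1/10 + 1/2*3/10 + 3/20*1/5 + 1/5*2/5 = 11/40
d_2 = (S0=91/400, S1=47/400, S2=19/50, S3=11/40)
  d_3[S0] = 91/400*1/10 + 47/400*3/10 + 19/50*3/20 + 11/40*1/5 = 17/100
  d_3[S1] = 91/400*1/20 + 47/400*1/20 + 19/50*1/2 + 11/40*1/20 = 221/1000
  d_3[S2] = 91/400*3/4 + 47/400*7/20 + 19/50*3/20 + 11/40*7/20 = 73/200
  d_3[S3] = 91/400*1/10 + 47/400*3/10 + 19/50*1/5 + 11/40*2/5 = 61/250
d_3 = (S0=17/100, S1=221/1000, S2=73/200, S3=61/250)
  d_4[S0] = 17/100*1/10 + 221/1000*3/10 + 73/200*3/20 + 61/250*1/5 = 3737/20000
  d_4[S1] = 17/100*1/20 + 221/1000*1/20 + 73/200*1/2 + 61/250*1/20 = 857/4000
  d_4[S2] = 17/100*3/4 + 221/1000*7/20 + 73/200*3/20 + 61/250*7/20 = 69/200
  d_4[S3] = 17/100*1/10 + 221/1000*3/10 + 73/200*1/5 + 61/250*2/5 = 2539/10000
d_4 = (S0=3737/20000, S1=857/4000, S2=69/200, S3=2539/10000)

Answer: 3737/20000 857/4000 69/200 2539/10000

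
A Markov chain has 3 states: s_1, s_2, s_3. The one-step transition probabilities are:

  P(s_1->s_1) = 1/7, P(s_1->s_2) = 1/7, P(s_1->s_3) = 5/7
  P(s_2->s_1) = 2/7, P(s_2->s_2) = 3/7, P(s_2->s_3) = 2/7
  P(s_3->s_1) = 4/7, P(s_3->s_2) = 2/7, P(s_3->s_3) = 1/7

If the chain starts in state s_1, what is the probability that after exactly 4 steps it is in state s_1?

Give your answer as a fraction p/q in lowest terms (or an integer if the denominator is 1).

Computing P^4 by repeated multiplication:
P^1 =
  s_1: [1/7, 1/7, 5/7]
  s_2: [2/7, 3/7, 2/7]
  s_3: [4/7, 2/7, 1/7]
P^2 =
  s_1: [23/49, 2/7, 12/49]
  s_2: [16/49, 15/49, 18/49]
  s_3: [12/49, 12/49, 25/49]
P^3 =
  s_1: [99/343, 89/343, 155/343]
  s_2: [118/343, 97/343, 128/343]
  s_3: [136/343, 2/7, 109/343]
P^4 =
  s_1: [897/2401, 676/2401, 828/2401]
  s_2: [824/2401, 95/343, 912/2401]
  s_3: [768/2401, 648/2401, 985/2401]

(P^4)[s_1 -> s_1] = 897/2401

Answer: 897/2401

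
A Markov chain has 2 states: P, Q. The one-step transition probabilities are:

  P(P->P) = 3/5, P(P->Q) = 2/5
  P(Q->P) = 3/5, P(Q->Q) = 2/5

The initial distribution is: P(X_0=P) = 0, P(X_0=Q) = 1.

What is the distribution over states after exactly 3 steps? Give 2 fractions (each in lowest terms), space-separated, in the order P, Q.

Answer: 3/5 2/5

Derivation:
Propagating the distribution step by step (d_{t+1} = d_t * P):
d_0 = (P=0, Q=1)
  d_1[P] = 0*3/5 + 1*3/5 = 3/5
  d_1[Q] = 0*2/5 + 1*2/5 = 2/5
d_1 = (P=3/5, Q=2/5)
  d_2[P] = 3/5*3/5 + 2/5*3/5 = 3/5
  d_2[Q] = 3/5*2/5 + 2/5*2/5 = 2/5
d_2 = (P=3/5, Q=2/5)
  d_3[P] = 3/5*3/5 + 2/5*3/5 = 3/5
  d_3[Q] = 3/5*2/5 + 2/5*2/5 = 2/5
d_3 = (P=3/5, Q=2/5)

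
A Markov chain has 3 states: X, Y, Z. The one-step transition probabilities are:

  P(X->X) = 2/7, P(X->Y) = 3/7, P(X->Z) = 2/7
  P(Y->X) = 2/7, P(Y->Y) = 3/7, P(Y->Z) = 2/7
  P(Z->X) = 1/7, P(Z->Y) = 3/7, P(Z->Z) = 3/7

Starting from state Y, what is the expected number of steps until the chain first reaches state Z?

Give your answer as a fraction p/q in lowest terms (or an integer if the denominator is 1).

Answer: 7/2

Derivation:
Let h_i = expected steps to first reach Z from state i.
Boundary: h_Z = 0.
First-step equations for the other states:
  h_X = 1 + 2/7*h_X + 3/7*h_Y + 2/7*h_Z
  h_Y = 1 + 2/7*h_X + 3/7*h_Y + 2/7*h_Z

Substituting h_Z = 0 and rearranging gives the linear system (I - Q) h = 1:
  [5/7, -3/7] . (h_X, h_Y) = 1
  [-2/7, 4/7] . (h_X, h_Y) = 1

Solving yields:
  h_X = 7/2
  h_Y = 7/2

Starting state is Y, so the expected hitting time is h_Y = 7/2.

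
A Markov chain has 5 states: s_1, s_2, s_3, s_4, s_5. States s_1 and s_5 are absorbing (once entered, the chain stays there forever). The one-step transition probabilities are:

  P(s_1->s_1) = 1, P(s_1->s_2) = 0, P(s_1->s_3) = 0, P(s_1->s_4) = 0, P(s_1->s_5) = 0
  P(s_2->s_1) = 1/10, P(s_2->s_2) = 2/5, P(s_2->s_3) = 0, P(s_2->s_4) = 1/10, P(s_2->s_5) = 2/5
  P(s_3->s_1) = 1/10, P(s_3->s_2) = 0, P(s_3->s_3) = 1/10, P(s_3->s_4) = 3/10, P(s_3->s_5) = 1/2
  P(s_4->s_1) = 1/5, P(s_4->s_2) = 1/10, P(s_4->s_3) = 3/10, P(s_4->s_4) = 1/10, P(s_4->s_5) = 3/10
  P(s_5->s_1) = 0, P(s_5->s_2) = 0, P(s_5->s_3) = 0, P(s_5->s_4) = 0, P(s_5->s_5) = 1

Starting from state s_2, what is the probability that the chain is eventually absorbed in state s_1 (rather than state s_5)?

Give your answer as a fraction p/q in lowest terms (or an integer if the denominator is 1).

Answer: 31/141

Derivation:
Let a_i = P(absorbed in s_1 | start in state i).
Boundary conditions: a_s_1 = 1, a_s_5 = 0.
For each transient state i, a_i = sum_j P(i->j) * a_j:
  a_s_2 = 1/10*a_s_1 + 2/5*a_s_2 + 0*a_s_3 + 1/10*a_s_4 + 2/5*a_s_5
  a_s_3 = 1/10*a_s_1 + 0*a_s_2 + 1/10*a_s_3 + 3/10*a_s_4 + 1/2*a_s_5
  a_s_4 = 1/5*a_s_1 + 1/10*a_s_2 + 3/10*a_s_3 + 1/10*a_s_4 + 3/10*a_s_5

Substituting a_s_1 = 1 and a_s_5 = 0, rearrange to (I - Q) a = r where r[i] = P(i -> s_1):
  [3/5, 0, -1/10] . (a_s_2, a_s_3, a_s_4) = 1/10
  [0, 9/10, -3/10] . (a_s_2, a_s_3, a_s_4) = 1/10
  [-1/10, -3/10, 9/10] . (a_s_2, a_s_3, a_s_4) = 1/5

Solving yields:
  a_s_2 = 31/141
  a_s_3 = 92/423
  a_s_4 = 15/47

Starting state is s_2, so the absorption probability is a_s_2 = 31/141.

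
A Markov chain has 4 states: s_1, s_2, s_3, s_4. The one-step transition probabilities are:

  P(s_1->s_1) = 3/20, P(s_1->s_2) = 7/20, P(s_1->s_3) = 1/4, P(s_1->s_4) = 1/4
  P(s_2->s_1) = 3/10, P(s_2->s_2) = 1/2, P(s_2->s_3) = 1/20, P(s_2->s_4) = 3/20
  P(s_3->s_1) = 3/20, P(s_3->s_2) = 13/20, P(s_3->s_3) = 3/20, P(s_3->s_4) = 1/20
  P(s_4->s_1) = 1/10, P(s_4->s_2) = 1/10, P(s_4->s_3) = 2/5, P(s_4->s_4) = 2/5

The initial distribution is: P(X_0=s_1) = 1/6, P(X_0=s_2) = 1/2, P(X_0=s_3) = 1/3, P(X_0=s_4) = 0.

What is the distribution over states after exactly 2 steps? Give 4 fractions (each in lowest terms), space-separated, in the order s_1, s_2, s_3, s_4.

Propagating the distribution step by step (d_{t+1} = d_t * P):
d_0 = (s_1=1/6, s_2=1/2, s_3=1/3, s_4=0)
  d_1[s_1] = 1/6*3/20 + 1/2*3/10 + 1/3*3/20 + 0*1/10 = 9/40
  d_1[s_2] = 1/6*7/20 + 1/2*1/2 + 1/3*13/20 + 0*1/10 = 21/40
  d_1[s_3] = 1/6*1/4 + 1/2*1/20 + 1/3*3/20 + 0*2/5 = 7/60
  d_1[s_4] = 1/6*1/4 + 1/2*3/20 + 1/3*1/20 + 0*2/5 = 2/15
d_1 = (s_1=9/40, s_2=21/40, s_3=7/60, s_4=2/15)
  d_2[s_1] = 9/40*3/20 + 21/40*3/10 + 7/60*3/20 + 2/15*1/10 = 533/2400
  d_2[s_2] = 9/40*7/20 + 21/40*1/2 + 7/60*13/20 + 2/15*1/10 = 1033/2400
  d_2[s_3] = 9/40*1/4 + 21/40*1/20 + 7/60*3/20 + 2/15*2/5 = 23/150
  d_2[s_4] = 9/40*1/4 + 21/40*3/20 + 7/60*1/20 + 2/15*2/5 = 233/1200
d_2 = (s_1=533/2400, s_2=1033/2400, s_3=23/150, s_4=233/1200)

Answer: 533/2400 1033/2400 23/150 233/1200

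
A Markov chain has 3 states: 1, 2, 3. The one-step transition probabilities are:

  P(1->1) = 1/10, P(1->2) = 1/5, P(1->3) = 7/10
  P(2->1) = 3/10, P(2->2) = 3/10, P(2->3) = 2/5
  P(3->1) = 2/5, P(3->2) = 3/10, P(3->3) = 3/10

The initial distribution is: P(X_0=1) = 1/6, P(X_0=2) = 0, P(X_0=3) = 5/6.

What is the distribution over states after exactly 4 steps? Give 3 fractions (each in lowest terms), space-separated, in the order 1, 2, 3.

Propagating the distribution step by step (d_{t+1} = d_t * P):
d_0 = (1=1/6, 2=0, 3=5/6)
  d_1[1] = 1/6*1/10 + 0*3/10 + 5/6*2/5 = 7/20
  d_1[2] = 1/6*1/5 + 0*3/10 + 5/6*3/10 = 17/60
  d_1[3] = 1/6*7/10 + 0*2/5 + 5/6*3/10 = 11/30
d_1 = (1=7/20, 2=17/60, 3=11/30)
  d_2[1] = 7/20*1/10 + 17/60*3/10 + 11/30*2/5 = 4/15
  d_2[2] = 7/20*1/5 + 17/60*3/10 + 11/30*3/10 = 53/200
  d_2[3] = 7/20*7/10 + 17/60*2/5 + 11/30*3/10 = 281/600
d_2 = (1=4/15, 2=53/200, 3=281/600)
  d_3[1] = 4/15*1/10 + 53/200*3/10 + 281/600*2/5 = 587/2000
  d_3[2] = 4/15*1/5 + 53/200*3/10 + 281/600*3/10 = 41/150
  d_3[3] = 4/15*7/10 + 53/200*2/5 + 281/600*3/10 = 2599/6000
d_3 = (1=587/2000, 2=41/150, 3=2599/6000)
  d_4[1] = 587/2000*1/10 + 41/150*3/10 + 2599/6000*2/5 = 17077/60000
  d_4[2] = 587/2000*1/5 + 41/150*3/10 + 2599/6000*3/10 = 5413/20000
  d_4[3] = 587/2000*7/10 + 41/150*2/5 + 2599/6000*3/10 = 6671/15000
d_4 = (1=17077/60000, 2=5413/20000, 3=6671/15000)

Answer: 17077/60000 5413/20000 6671/15000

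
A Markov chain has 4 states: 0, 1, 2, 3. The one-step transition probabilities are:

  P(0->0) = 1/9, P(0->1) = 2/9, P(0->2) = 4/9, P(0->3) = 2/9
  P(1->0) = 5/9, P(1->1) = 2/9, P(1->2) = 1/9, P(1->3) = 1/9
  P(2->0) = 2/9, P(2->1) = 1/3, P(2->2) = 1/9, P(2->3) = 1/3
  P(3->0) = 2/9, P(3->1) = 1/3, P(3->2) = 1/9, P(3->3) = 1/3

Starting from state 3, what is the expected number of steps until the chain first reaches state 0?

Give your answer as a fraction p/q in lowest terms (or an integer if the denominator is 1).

Let h_i = expected steps to first reach 0 from state i.
Boundary: h_0 = 0.
First-step equations for the other states:
  h_1 = 1 + 5/9*h_0 + 2/9*h_1 + 1/9*h_2 + 1/9*h_3
  h_2 = 1 + 2/9*h_0 + 1/3*h_1 + 1/9*h_2 + 1/3*h_3
  h_3 = 1 + 2/9*h_0 + 1/3*h_1 + 1/9*h_2 + 1/3*h_3

Substituting h_0 = 0 and rearranging gives the linear system (I - Q) h = 1:
  [7/9, -1/9, -1/9] . (h_1, h_2, h_3) = 1
  [-1/3, 8/9, -1/3] . (h_1, h_2, h_3) = 1
  [-1/3, -1/9, 2/3] . (h_1, h_2, h_3) = 1

Solving yields:
  h_1 = 63/29
  h_2 = 90/29
  h_3 = 90/29

Starting state is 3, so the expected hitting time is h_3 = 90/29.

Answer: 90/29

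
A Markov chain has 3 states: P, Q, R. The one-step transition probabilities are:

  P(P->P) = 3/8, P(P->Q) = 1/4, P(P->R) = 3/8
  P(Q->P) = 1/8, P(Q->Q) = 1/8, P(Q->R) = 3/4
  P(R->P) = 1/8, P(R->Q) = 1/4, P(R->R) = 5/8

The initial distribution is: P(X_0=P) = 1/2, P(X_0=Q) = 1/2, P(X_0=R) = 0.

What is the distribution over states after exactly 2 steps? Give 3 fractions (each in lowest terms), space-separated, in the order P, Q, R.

Propagating the distribution step by step (d_{t+1} = d_t * P):
d_0 = (P=1/2, Q=1/2, R=0)
  d_1[P] = 1/2*3/8 + 1/2*1/8 + 0*1/8 = 1/4
  d_1[Q] = 1/2*1/4 + 1/2*1/8 + 0*1/4 = 3/16
  d_1[R] = 1/2*3/8 + 1/2*3/4 + 0*5/8 = 9/16
d_1 = (P=1/4, Q=3/16, R=9/16)
  d_2[P] = 1/4*3/8 + 3/16*1/8 + 9/16*1/8 = 3/16
  d_2[Q] = 1/4*1/4 + 3/16*1/8 + 9/16*1/4 = 29/128
  d_2[R] = 1/4*3/8 + 3/16*3/4 + 9/16*5/8 = 75/128
d_2 = (P=3/16, Q=29/128, R=75/128)

Answer: 3/16 29/128 75/128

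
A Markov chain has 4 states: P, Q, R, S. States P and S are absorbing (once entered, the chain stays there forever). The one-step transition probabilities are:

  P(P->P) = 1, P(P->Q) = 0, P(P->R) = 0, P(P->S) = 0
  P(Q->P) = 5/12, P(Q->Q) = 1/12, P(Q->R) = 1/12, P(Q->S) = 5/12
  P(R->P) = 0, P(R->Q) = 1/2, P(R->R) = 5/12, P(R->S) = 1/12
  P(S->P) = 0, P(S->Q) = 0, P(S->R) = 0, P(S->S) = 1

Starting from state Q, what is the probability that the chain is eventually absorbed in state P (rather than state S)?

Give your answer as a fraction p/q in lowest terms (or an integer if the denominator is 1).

Answer: 35/71

Derivation:
Let a_i = P(absorbed in P | start in state i).
Boundary conditions: a_P = 1, a_S = 0.
For each transient state i, a_i = sum_j P(i->j) * a_j:
  a_Q = 5/12*a_P + 1/12*a_Q + 1/12*a_R + 5/12*a_S
  a_R = 0*a_P + 1/2*a_Q + 5/12*a_R + 1/12*a_S

Substituting a_P = 1 and a_S = 0, rearrange to (I - Q) a = r where r[i] = P(i -> P):
  [11/12, -1/12] . (a_Q, a_R) = 5/12
  [-1/2, 7/12] . (a_Q, a_R) = 0

Solving yields:
  a_Q = 35/71
  a_R = 30/71

Starting state is Q, so the absorption probability is a_Q = 35/71.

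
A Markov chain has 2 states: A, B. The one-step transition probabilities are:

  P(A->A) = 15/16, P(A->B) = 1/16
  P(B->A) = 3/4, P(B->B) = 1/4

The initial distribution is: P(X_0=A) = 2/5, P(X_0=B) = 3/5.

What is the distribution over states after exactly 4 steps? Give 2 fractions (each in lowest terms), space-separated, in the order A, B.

Propagating the distribution step by step (d_{t+1} = d_t * P):
d_0 = (A=2/5, B=3/5)
  d_1[A] = 2/5*15/16 + 3/5*3/4 = 33/40
  d_1[B] = 2/5*1/16 + 3/5*1/4 = 7/40
d_1 = (A=33/40, B=7/40)
  d_2[A] = 33/40*15/16 + 7/40*3/4 = 579/640
  d_2[B] = 33/40*1/16 + 7/40*1/4 = 61/640
d_2 = (A=579/640, B=61/640)
  d_3[A] = 579/640*15/16 + 61/640*3/4 = 9417/10240
  d_3[B] = 579/640*1/16 + 61/640*1/4 = 823/10240
d_3 = (A=9417/10240, B=823/10240)
  d_4[A] = 9417/10240*15/16 + 823/10240*3/4 = 151131/163840
  d_4[B] = 9417/10240*1/16 + 823/10240*1/4 = 12709/163840
d_4 = (A=151131/163840, B=12709/163840)

Answer: 151131/163840 12709/163840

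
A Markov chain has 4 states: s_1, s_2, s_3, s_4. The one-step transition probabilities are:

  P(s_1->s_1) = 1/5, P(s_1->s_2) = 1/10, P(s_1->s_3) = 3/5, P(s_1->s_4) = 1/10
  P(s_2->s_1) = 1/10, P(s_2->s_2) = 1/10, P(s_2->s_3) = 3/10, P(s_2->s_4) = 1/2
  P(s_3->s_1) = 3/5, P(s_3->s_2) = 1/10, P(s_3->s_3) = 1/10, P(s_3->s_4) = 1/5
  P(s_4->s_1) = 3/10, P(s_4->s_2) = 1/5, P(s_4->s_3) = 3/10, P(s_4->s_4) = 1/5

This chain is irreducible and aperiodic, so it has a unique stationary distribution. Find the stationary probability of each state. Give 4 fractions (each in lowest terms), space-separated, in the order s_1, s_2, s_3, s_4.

Answer: 151/441 53/441 148/441 89/441

Derivation:
The stationary distribution satisfies pi = pi * P, i.e.:
  pi_s_1 = 1/5*pi_s_1 + 1/10*pi_s_2 + 3/5*pi_s_3 + 3/10*pi_s_4
  pi_s_2 = 1/10*pi_s_1 + 1/10*pi_s_2 + 1/10*pi_s_3 + 1/5*pi_s_4
  pi_s_3 = 3/5*pi_s_1 + 3/10*pi_s_2 + 1/10*pi_s_3 + 3/10*pi_s_4
  pi_s_4 = 1/10*pi_s_1 + 1/2*pi_s_2 + 1/5*pi_s_3 + 1/5*pi_s_4
with normalization: pi_s_1 + pi_s_2 + pi_s_3 + pi_s_4 = 1.

Using the first 3 balance equations plus normalization, the linear system A*pi = b is:
  [-4/5, 1/10, 3/5, 3/10] . pi = 0
  [1/10, -9/10, 1/10, 1/5] . pi = 0
  [3/5, 3/10, -9/10, 3/10] . pi = 0
  [1, 1, 1, 1] . pi = 1

Solving yields:
  pi_s_1 = 151/441
  pi_s_2 = 53/441
  pi_s_3 = 148/441
  pi_s_4 = 89/441

Verification (pi * P):
  151/441*1/5 + 53/441*1/10 + 148/441*3/5 + 89/441*3/10 = 151/441 = pi_s_1  (ok)
  151/441*1/10 + 53/441*1/10 + 148/441*1/10 + 89/441*1/5 = 53/441 = pi_s_2  (ok)
  151/441*3/5 + 53/441*3/10 + 148/441*1/10 + 89/441*3/10 = 148/441 = pi_s_3  (ok)
  151/441*1/10 + 53/441*1/2 + 148/441*1/5 + 89/441*1/5 = 89/441 = pi_s_4  (ok)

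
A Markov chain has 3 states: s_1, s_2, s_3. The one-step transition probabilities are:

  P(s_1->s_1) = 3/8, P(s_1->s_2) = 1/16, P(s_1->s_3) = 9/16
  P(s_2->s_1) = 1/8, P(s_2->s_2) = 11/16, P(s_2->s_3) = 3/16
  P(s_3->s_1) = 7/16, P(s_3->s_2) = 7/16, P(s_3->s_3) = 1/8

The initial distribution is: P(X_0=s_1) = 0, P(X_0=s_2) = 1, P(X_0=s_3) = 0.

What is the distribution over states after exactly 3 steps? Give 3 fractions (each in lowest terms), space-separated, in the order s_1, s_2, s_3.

Propagating the distribution step by step (d_{t+1} = d_t * P):
d_0 = (s_1=0, s_2=1, s_3=0)
  d_1[s_1] = 0*3/8 + 1*1/8 + 0*7/16 = 1/8
  d_1[s_2] = 0*1/16 + 1*11/16 + 0*7/16 = 11/16
  d_1[s_3] = 0*9/16 + 1*3/16 + 0*1/8 = 3/16
d_1 = (s_1=1/8, s_2=11/16, s_3=3/16)
  d_2[s_1] = 1/8*3/8 + 11/16*1/8 + 3/16*7/16 = 55/256
  d_2[s_2] = 1/8*1/16 + 11/16*11/16 + 3/16*7/16 = 9/16
  d_2[s_3] = 1/8*9/16 + 11/16*3/16 + 3/16*1/8 = 57/256
d_2 = (s_1=55/256, s_2=9/16, s_3=57/256)
  d_3[s_1] = 55/256*3/8 + 9/16*1/8 + 57/256*7/16 = 1017/4096
  d_3[s_2] = 55/256*1/16 + 9/16*11/16 + 57/256*7/16 = 1019/2048
  d_3[s_3] = 55/256*9/16 + 9/16*3/16 + 57/256*1/8 = 1041/4096
d_3 = (s_1=1017/4096, s_2=1019/2048, s_3=1041/4096)

Answer: 1017/4096 1019/2048 1041/4096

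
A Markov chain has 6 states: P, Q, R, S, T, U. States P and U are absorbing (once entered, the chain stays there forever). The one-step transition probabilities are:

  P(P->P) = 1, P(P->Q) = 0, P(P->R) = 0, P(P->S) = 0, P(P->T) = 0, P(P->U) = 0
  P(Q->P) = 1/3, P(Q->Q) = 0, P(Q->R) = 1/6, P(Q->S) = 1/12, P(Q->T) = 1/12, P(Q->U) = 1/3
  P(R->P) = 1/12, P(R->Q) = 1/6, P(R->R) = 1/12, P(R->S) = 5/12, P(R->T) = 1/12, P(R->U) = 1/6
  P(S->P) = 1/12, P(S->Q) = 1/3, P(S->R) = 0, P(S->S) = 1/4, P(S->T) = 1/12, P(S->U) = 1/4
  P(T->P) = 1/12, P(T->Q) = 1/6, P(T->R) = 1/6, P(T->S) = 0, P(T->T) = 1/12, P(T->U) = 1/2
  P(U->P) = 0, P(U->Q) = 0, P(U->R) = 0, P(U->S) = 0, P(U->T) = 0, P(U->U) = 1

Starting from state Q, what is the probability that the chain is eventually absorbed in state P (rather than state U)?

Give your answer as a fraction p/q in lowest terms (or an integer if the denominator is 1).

Let a_i = P(absorbed in P | start in state i).
Boundary conditions: a_P = 1, a_U = 0.
For each transient state i, a_i = sum_j P(i->j) * a_j:
  a_Q = 1/3*a_P + 0*a_Q + 1/6*a_R + 1/12*a_S + 1/12*a_T + 1/3*a_U
  a_R = 1/12*a_P + 1/6*a_Q + 1/12*a_R + 5/12*a_S + 1/12*a_T + 1/6*a_U
  a_S = 1/12*a_P + 1/3*a_Q + 0*a_R + 1/4*a_S + 1/12*a_T + 1/4*a_U
  a_T = 1/12*a_P + 1/6*a_Q + 1/6*a_R + 0*a_S + 1/12*a_T + 1/2*a_U

Substituting a_P = 1 and a_U = 0, rearrange to (I - Q) a = r where r[i] = P(i -> P):
  [1, -1/6, -1/12, -1/12] . (a_Q, a_R, a_S, a_T) = 1/3
  [-1/6, 11/12, -5/12, -1/12] . (a_Q, a_R, a_S, a_T) = 1/12
  [-1/3, 0, 3/4, -1/12] . (a_Q, a_R, a_S, a_T) = 1/12
  [-1/6, -1/6, 0, 11/12] . (a_Q, a_R, a_S, a_T) = 1/12

Solving yields:
  a_Q = 1613/3688
  a_R = 631/1844
  a_S = 611/1844
  a_T = 429/1844

Starting state is Q, so the absorption probability is a_Q = 1613/3688.

Answer: 1613/3688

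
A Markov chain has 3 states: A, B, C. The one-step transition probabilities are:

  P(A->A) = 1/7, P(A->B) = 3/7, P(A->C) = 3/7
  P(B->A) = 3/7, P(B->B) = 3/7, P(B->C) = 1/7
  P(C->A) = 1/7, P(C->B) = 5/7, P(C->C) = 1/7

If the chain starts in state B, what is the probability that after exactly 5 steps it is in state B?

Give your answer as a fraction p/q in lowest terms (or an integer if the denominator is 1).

Computing P^5 by repeated multiplication:
P^1 =
  A: [1/7, 3/7, 3/7]
  B: [3/7, 3/7, 1/7]
  C: [1/7, 5/7, 1/7]
P^2 =
  A: [13/49, 27/49, 9/49]
  B: [13/49, 23/49, 13/49]
  C: [17/49, 23/49, 9/49]
P^3 =
  A: [103/343, 165/343, 75/343]
  B: [95/343, 173/343, 75/343]
  C: [95/343, 165/343, 83/343]
P^4 =
  A: [673/2401, 1179/2401, 549/2401]
  B: [689/2401, 1179/2401, 533/2401]
  C: [673/2401, 1195/2401, 533/2401]
P^5 =
  A: [4759/16807, 8301/16807, 3747/16807]
  B: [4759/16807, 8269/16807, 3779/16807]
  C: [4791/16807, 8269/16807, 3747/16807]

(P^5)[B -> B] = 8269/16807

Answer: 8269/16807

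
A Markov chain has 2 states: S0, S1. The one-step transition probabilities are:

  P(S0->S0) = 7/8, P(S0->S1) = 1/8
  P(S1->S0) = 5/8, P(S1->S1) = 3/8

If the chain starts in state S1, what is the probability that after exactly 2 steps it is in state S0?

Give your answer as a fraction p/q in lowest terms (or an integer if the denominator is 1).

Answer: 25/32

Derivation:
Computing P^2 by repeated multiplication:
P^1 =
  S0: [7/8, 1/8]
  S1: [5/8, 3/8]
P^2 =
  S0: [27/32, 5/32]
  S1: [25/32, 7/32]

(P^2)[S1 -> S0] = 25/32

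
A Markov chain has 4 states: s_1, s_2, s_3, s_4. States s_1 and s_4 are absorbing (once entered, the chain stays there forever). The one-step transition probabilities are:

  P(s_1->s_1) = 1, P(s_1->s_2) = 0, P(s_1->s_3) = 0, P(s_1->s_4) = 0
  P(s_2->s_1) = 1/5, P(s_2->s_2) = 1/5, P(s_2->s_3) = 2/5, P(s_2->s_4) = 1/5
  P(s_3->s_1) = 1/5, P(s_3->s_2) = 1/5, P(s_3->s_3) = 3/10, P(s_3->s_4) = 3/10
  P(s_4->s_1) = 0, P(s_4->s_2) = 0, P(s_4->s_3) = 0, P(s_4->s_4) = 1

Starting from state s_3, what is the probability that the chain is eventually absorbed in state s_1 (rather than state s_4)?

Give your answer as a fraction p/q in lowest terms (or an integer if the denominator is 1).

Let a_i = P(absorbed in s_1 | start in state i).
Boundary conditions: a_s_1 = 1, a_s_4 = 0.
For each transient state i, a_i = sum_j P(i->j) * a_j:
  a_s_2 = 1/5*a_s_1 + 1/5*a_s_2 + 2/5*a_s_3 + 1/5*a_s_4
  a_s_3 = 1/5*a_s_1 + 1/5*a_s_2 + 3/10*a_s_3 + 3/10*a_s_4

Substituting a_s_1 = 1 and a_s_4 = 0, rearrange to (I - Q) a = r where r[i] = P(i -> s_1):
  [4/5, -2/5] . (a_s_2, a_s_3) = 1/5
  [-1/5, 7/10] . (a_s_2, a_s_3) = 1/5

Solving yields:
  a_s_2 = 11/24
  a_s_3 = 5/12

Starting state is s_3, so the absorption probability is a_s_3 = 5/12.

Answer: 5/12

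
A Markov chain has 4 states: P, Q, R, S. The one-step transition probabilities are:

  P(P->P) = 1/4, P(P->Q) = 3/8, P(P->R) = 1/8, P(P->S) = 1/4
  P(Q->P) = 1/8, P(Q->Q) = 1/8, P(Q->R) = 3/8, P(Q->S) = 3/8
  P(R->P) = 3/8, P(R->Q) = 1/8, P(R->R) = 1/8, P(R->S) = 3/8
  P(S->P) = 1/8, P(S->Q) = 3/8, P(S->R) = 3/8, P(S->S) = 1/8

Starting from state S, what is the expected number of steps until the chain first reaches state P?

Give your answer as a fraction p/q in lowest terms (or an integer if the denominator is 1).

Let h_i = expected steps to first reach P from state i.
Boundary: h_P = 0.
First-step equations for the other states:
  h_Q = 1 + 1/8*h_P + 1/8*h_Q + 3/8*h_R + 3/8*h_S
  h_R = 1 + 3/8*h_P + 1/8*h_Q + 1/8*h_R + 3/8*h_S
  h_S = 1 + 1/8*h_P + 3/8*h_Q + 3/8*h_R + 1/8*h_S

Substituting h_P = 0 and rearranging gives the linear system (I - Q) h = 1:
  [7/8, -3/8, -3/8] . (h_Q, h_R, h_S) = 1
  [-1/8, 7/8, -3/8] . (h_Q, h_R, h_S) = 1
  [-3/8, -3/8, 7/8] . (h_Q, h_R, h_S) = 1

Solving yields:
  h_Q = 5
  h_R = 4
  h_S = 5

Starting state is S, so the expected hitting time is h_S = 5.

Answer: 5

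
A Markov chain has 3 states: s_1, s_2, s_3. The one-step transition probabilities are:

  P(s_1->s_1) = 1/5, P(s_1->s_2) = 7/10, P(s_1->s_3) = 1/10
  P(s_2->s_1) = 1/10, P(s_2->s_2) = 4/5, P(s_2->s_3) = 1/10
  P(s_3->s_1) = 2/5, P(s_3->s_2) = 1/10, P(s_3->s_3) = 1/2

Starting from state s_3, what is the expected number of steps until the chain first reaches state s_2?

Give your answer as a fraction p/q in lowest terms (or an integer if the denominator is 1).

Let h_i = expected steps to first reach s_2 from state i.
Boundary: h_s_2 = 0.
First-step equations for the other states:
  h_s_1 = 1 + 1/5*h_s_1 + 7/10*h_s_2 + 1/10*h_s_3
  h_s_3 = 1 + 2/5*h_s_1 + 1/10*h_s_2 + 1/2*h_s_3

Substituting h_s_2 = 0 and rearranging gives the linear system (I - Q) h = 1:
  [4/5, -1/10] . (h_s_1, h_s_3) = 1
  [-2/5, 1/2] . (h_s_1, h_s_3) = 1

Solving yields:
  h_s_1 = 5/3
  h_s_3 = 10/3

Starting state is s_3, so the expected hitting time is h_s_3 = 10/3.

Answer: 10/3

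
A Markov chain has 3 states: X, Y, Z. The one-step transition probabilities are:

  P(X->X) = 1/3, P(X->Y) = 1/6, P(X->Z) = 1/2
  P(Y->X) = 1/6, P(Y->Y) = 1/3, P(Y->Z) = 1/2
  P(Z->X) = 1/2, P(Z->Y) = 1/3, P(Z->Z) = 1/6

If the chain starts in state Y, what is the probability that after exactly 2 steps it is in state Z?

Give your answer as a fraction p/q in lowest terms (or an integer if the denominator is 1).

Answer: 1/3

Derivation:
Computing P^2 by repeated multiplication:
P^1 =
  X: [1/3, 1/6, 1/2]
  Y: [1/6, 1/3, 1/2]
  Z: [1/2, 1/3, 1/6]
P^2 =
  X: [7/18, 5/18, 1/3]
  Y: [13/36, 11/36, 1/3]
  Z: [11/36, 1/4, 4/9]

(P^2)[Y -> Z] = 1/3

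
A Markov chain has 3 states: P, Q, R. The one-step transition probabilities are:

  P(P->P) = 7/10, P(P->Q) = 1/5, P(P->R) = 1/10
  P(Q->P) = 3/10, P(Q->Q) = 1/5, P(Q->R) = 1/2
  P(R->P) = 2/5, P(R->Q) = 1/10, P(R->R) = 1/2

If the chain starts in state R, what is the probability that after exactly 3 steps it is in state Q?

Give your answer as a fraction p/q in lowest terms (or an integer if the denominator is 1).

Answer: 83/500

Derivation:
Computing P^3 by repeated multiplication:
P^1 =
  P: [7/10, 1/5, 1/10]
  Q: [3/10, 1/5, 1/2]
  R: [2/5, 1/10, 1/2]
P^2 =
  P: [59/100, 19/100, 11/50]
  Q: [47/100, 3/20, 19/50]
  R: [51/100, 3/20, 17/50]
P^3 =
  P: [279/500, 89/500, 33/125]
  Q: [263/500, 81/500, 39/125]
  R: [269/500, 83/500, 37/125]

(P^3)[R -> Q] = 83/500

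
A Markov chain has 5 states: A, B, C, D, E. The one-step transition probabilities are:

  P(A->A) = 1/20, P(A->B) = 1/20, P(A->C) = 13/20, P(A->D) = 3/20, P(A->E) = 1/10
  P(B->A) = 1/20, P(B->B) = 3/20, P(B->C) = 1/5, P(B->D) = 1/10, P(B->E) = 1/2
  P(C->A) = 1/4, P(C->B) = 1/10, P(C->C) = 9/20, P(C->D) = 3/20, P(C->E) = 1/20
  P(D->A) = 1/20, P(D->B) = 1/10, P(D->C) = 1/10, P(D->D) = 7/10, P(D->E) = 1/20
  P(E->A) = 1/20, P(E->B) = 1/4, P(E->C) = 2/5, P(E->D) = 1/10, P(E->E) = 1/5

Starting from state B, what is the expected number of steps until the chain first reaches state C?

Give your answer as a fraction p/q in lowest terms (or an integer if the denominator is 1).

Let h_i = expected steps to first reach C from state i.
Boundary: h_C = 0.
First-step equations for the other states:
  h_A = 1 + 1/20*h_A + 1/20*h_B + 13/20*h_C + 3/20*h_D + 1/10*h_E
  h_B = 1 + 1/20*h_A + 3/20*h_B + 1/5*h_C + 1/10*h_D + 1/2*h_E
  h_D = 1 + 1/20*h_A + 1/10*h_B + 1/10*h_C + 7/10*h_D + 1/20*h_E
  h_E = 1 + 1/20*h_A + 1/4*h_B + 2/5*h_C + 1/10*h_D + 1/5*h_E

Substituting h_C = 0 and rearranging gives the linear system (I - Q) h = 1:
  [19/20, -1/20, -3/20, -1/10] . (h_A, h_B, h_D, h_E) = 1
  [-1/20, 17/20, -1/10, -1/2] . (h_A, h_B, h_D, h_E) = 1
  [-1/20, -1/10, 3/10, -1/20] . (h_A, h_B, h_D, h_E) = 1
  [-1/20, -1/4, -1/10, 4/5] . (h_A, h_B, h_D, h_E) = 1

Solving yields:
  h_A = 6580/2631
  h_B = 10400/2631
  h_D = 14800/2631
  h_E = 8800/2631

Starting state is B, so the expected hitting time is h_B = 10400/2631.

Answer: 10400/2631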